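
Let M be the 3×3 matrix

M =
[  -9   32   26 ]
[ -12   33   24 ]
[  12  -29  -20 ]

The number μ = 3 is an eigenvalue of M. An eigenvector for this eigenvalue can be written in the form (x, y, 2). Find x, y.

We need (M - 3I)v = 0.
M - 3I = [[-12, 32, 26], [-12, 30, 24], [12, -29, -23]].
Row 1: (-12)·x + (32)·y + (26)·2 = 0
Row 2: (-12)·x + (30)·y + (24)·2 = 0
Row 3: (12)·x + (-29)·y + (-23)·2 = 0
Solving gives x = -1, y = -2.
Check: M·(-1, -2, 2) = (-3, -6, 6) = 3·(-1, -2, 2).

-1, -2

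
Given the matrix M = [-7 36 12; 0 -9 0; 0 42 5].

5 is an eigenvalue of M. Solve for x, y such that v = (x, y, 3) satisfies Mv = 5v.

We need (M - 5I)v = 0.
M - 5I = [[-12, 36, 12], [0, -14, 0], [0, 42, 0]].
Row 1: (-12)·x + (36)·y + (12)·3 = 0
Row 2: (0)·x + (-14)·y + (0)·3 = 0
Row 3: (0)·x + (42)·y + (0)·3 = 0
Solving gives x = 3, y = 0.
Check: M·(3, 0, 3) = (15, 0, 15) = 5·(3, 0, 3).

3, 0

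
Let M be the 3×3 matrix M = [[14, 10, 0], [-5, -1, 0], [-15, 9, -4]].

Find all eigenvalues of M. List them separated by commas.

Set up det(tI - M) = 0.
Expanding along the first row, p(t) = t^3 - 9t^2 - 16t + 144.
Rational-root test: t = -4 gives p(-4) = 0.
Dividing by (t + 4) leaves t^2 - 13t + 36.
The quadratic factors as (t - 4)·(t - 9).
Eigenvalues: -4, 4, 9.

-4, 4, 9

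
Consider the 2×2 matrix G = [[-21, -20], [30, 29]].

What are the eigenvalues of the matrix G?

det(G - λI) = (-21 - λ)(29 - λ) - (-20)·(30) = λ^2 - 8λ - 9.
This factors as (λ + 1)·(λ - 9) = 0.
Eigenvalues: -1, 9.

-1, 9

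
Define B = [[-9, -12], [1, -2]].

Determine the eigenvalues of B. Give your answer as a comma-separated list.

-6, -5

det(B - λI) = (-9 - λ)(-2 - λ) - (-12)·(1) = λ^2 + 11λ + 30.
This factors as (λ + 6)·(λ + 5) = 0.
Eigenvalues: -6, -5.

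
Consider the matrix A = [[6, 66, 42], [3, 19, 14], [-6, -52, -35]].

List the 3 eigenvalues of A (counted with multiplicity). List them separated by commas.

Compute the characteristic polynomial p(μ) = det(μI - A).
Cofactor expansion gives p(μ) = μ^3 + 10μ^2 + 21μ.
Since p(0) = 0, μ = 0 is a root.
Dividing by μ leaves μ^2 + 10μ + 21.
The quadratic factors as (μ + 7)·(μ + 3).
Eigenvalues: -7, -3, 0.

-7, -3, 0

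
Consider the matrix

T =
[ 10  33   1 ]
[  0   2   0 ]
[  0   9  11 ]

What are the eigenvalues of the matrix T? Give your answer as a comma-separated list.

2, 10, 11

Compute the characteristic polynomial p(μ) = det(μI - T).
Expanding the 3×3 determinant: p(μ) = μ^3 - 23μ^2 + 152μ - 220.
Rational-root test: μ = 11 gives p(11) = 0.
Dividing by (μ - 11) leaves μ^2 - 12μ + 20.
The quadratic factors as (μ - 2)·(μ - 10).
Eigenvalues: 2, 10, 11.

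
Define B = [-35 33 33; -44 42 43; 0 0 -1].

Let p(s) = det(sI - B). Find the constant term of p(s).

-18

p(s) = s^3 - 6s^2 - 25s - 18.
The constant term is -18.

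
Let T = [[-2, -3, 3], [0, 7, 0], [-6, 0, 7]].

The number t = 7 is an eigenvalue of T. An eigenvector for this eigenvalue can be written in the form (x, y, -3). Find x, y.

0, -3

We need (T - 7I)v = 0.
T - 7I = [[-9, -3, 3], [0, 0, 0], [-6, 0, 0]].
Row 1: (-9)·x + (-3)·y + (3)·-3 = 0
Row 2: (0)·x + (0)·y + (0)·-3 = 0
Row 3: (-6)·x + (0)·y + (0)·-3 = 0
Solving gives x = 0, y = -3.
Check: T·(0, -3, -3) = (0, -21, -21) = 7·(0, -3, -3).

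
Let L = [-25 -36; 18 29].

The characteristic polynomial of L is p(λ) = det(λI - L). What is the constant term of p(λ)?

p(λ) = λ^2 - 4λ - 77.
The constant term is -77.

-77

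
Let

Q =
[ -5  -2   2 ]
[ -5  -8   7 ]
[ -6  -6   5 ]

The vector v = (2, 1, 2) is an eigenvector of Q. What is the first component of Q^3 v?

First find the eigenvalue: Qv = (-8, -4, -8) = -4·(2, 1, 2), so λ = -4.
Then Q^3 v = λ^3·v = (-4)^3·(2, 1, 2) = -64·(2, 1, 2) = (-128, -64, -128).

-128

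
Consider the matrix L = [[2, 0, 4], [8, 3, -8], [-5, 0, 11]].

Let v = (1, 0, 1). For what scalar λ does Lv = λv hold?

Compute Lv: L·(1, 0, 1) = (6, 0, 6).
Since Lv = λv, compare component 1: 6 = λ·1, so λ = 6.

6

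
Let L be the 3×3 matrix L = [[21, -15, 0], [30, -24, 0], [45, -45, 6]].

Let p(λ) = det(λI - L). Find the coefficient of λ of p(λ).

p(λ) = λ^3 - 3λ^2 - 72λ + 324.
The coefficient of λ is -72.

-72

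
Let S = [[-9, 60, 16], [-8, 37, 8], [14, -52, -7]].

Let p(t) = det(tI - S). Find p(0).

p(0) = det(0·I − S) = det(−S) = (−1)^3·det(S).
det(S) = 315, so p(0) = -315.

-315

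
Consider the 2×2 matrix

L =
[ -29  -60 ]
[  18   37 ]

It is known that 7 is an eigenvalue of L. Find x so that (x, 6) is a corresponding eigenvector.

-10

We need (L - 7I)v = 0.
L - 7I = [[-36, -60], [18, 30]].
Row 1: (-36)·x + (-60)·6 = 0
Row 2: (18)·x + (30)·6 = 0
Solving gives x = -10.
Check: L·(-10, 6) = (-70, 42) = 7·(-10, 6).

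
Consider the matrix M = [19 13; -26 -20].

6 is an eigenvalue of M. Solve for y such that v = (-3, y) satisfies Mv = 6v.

We need (M - 6I)v = 0.
M - 6I = [[13, 13], [-26, -26]].
Row 1: (13)·-3 + (13)·y = 0
Row 2: (-26)·-3 + (-26)·y = 0
Solving gives y = 3.
Check: M·(-3, 3) = (-18, 18) = 6·(-3, 3).

3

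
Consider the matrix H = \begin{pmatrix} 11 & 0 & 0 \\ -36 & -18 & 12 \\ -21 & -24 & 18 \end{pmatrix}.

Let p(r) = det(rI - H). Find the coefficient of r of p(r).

-36

p(r) = r^3 - 11r^2 - 36r + 396.
The coefficient of r is -36.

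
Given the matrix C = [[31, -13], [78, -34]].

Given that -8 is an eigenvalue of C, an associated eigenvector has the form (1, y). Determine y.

We need (C + 8I)v = 0.
C + 8I = [[39, -13], [78, -26]].
Row 1: (39)·1 + (-13)·y = 0
Row 2: (78)·1 + (-26)·y = 0
Solving gives y = 3.
Check: C·(1, 3) = (-8, -24) = -8·(1, 3).

3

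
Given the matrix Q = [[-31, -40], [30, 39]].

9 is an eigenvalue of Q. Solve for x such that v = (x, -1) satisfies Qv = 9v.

1

We need (Q - 9I)v = 0.
Q - 9I = [[-40, -40], [30, 30]].
Row 1: (-40)·x + (-40)·-1 = 0
Row 2: (30)·x + (30)·-1 = 0
Solving gives x = 1.
Check: Q·(1, -1) = (9, -9) = 9·(1, -1).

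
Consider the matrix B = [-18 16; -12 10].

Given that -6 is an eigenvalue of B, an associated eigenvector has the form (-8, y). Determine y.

-6

We need (B + 6I)v = 0.
B + 6I = [[-12, 16], [-12, 16]].
Row 1: (-12)·-8 + (16)·y = 0
Row 2: (-12)·-8 + (16)·y = 0
Solving gives y = -6.
Check: B·(-8, -6) = (48, 36) = -6·(-8, -6).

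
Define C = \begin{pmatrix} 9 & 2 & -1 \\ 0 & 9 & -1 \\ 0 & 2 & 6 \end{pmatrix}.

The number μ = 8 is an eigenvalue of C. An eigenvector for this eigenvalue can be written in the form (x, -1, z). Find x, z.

We need (C - 8I)v = 0.
C - 8I = [[1, 2, -1], [0, 1, -1], [0, 2, -2]].
Row 1: (1)·x + (2)·-1 + (-1)·z = 0
Row 2: (0)·x + (1)·-1 + (-1)·z = 0
Row 3: (0)·x + (2)·-1 + (-2)·z = 0
Solving gives x = 1, z = -1.
Check: C·(1, -1, -1) = (8, -8, -8) = 8·(1, -1, -1).

1, -1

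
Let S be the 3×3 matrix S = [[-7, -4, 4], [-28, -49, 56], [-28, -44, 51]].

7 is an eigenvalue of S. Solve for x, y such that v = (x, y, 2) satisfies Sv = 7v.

0, 2

We need (S - 7I)v = 0.
S - 7I = [[-14, -4, 4], [-28, -56, 56], [-28, -44, 44]].
Row 1: (-14)·x + (-4)·y + (4)·2 = 0
Row 2: (-28)·x + (-56)·y + (56)·2 = 0
Row 3: (-28)·x + (-44)·y + (44)·2 = 0
Solving gives x = 0, y = 2.
Check: S·(0, 2, 2) = (0, 14, 14) = 7·(0, 2, 2).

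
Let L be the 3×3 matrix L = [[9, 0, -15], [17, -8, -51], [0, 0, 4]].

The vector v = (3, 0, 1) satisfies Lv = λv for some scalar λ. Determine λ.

Compute Lv: L·(3, 0, 1) = (12, 0, 4).
Since Lv = λv, compare component 1: 12 = λ·3, so λ = 4.

4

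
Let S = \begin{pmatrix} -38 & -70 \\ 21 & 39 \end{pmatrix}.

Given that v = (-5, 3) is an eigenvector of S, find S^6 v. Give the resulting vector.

First find the eigenvalue: Sv = (-20, 12) = 4·(-5, 3), so λ = 4.
Then S^6 v = λ^6·v = 4^6·(-5, 3) = 4096·(-5, 3) = (-20480, 12288).

(-20480, 12288)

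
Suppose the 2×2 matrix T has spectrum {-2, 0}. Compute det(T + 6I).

If T has eigenvalues -2, 0, then T + 6I has eigenvalues 4, 6.
det(T + 6I) = (4) · (6) = 24.

24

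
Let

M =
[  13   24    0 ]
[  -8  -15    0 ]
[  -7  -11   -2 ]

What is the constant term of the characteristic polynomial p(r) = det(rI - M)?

p(0) = det(0·I − M) = det(−M) = (−1)^3·det(M).
det(M) = 6, so p(0) = -6.

-6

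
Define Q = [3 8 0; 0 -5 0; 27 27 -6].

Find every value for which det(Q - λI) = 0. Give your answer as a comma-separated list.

-6, -5, 3

Set up det(λI - Q) = 0.
Expanding the 3×3 determinant: p(λ) = λ^3 + 8λ^2 - 3λ - 90.
Since p(-6) = 0, λ = -6 is a root.
Factor out (λ + 6): p(λ) = (λ + 6)·(λ^2 + 2λ - 15).
The quadratic factors as (λ + 5)·(λ - 3).
Eigenvalues: -6, -5, 3.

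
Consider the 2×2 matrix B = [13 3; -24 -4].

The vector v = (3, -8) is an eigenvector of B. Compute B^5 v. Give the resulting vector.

(9375, -25000)

First find the eigenvalue: Bv = (15, -40) = 5·(3, -8), so λ = 5.
Then B^5 v = λ^5·v = 5^5·(3, -8) = 3125·(3, -8) = (9375, -25000).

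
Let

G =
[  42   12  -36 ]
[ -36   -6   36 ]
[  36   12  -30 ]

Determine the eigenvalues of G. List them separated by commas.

Set up det(sI - G) = 0.
Expanding along the first row, p(s) = s^3 - 6s^2 - 36s + 216.
Try s = -6: p(-6) = 0, so -6 is a root.
Factor out (s + 6): p(s) = (s + 6)·(s^2 - 12s + 36).
The quadratic factor is (s - 6)^2.
Eigenvalues: -6, 6, 6.

-6, 6, 6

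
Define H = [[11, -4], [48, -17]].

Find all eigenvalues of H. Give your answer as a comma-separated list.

det(H - μI) = (11 - μ)(-17 - μ) - (-4)·(48) = μ^2 + 6μ + 5.
This factors as (μ + 5)·(μ + 1) = 0.
Eigenvalues: -5, -1.

-5, -1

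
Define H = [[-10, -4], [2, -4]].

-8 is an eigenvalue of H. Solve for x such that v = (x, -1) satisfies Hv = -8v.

2

We need (H + 8I)v = 0.
H + 8I = [[-2, -4], [2, 4]].
Row 1: (-2)·x + (-4)·-1 = 0
Row 2: (2)·x + (4)·-1 = 0
Solving gives x = 2.
Check: H·(2, -1) = (-16, 8) = -8·(2, -1).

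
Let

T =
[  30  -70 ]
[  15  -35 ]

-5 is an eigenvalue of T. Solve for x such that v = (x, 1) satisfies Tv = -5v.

2

We need (T + 5I)v = 0.
T + 5I = [[35, -70], [15, -30]].
Row 1: (35)·x + (-70)·1 = 0
Row 2: (15)·x + (-30)·1 = 0
Solving gives x = 2.
Check: T·(2, 1) = (-10, -5) = -5·(2, 1).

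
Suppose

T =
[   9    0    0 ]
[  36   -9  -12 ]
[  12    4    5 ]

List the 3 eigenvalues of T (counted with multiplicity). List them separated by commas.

Compute the characteristic polynomial p(λ) = det(λI - T).
Expanding along the first row, p(λ) = λ^3 - 5λ^2 - 33λ - 27.
Try λ = -3: p(-3) = 0, so -3 is a root.
Dividing by (λ + 3) leaves λ^2 - 8λ - 9.
The quadratic factors as (λ + 1)·(λ - 9).
Eigenvalues: -3, -1, 9.

-3, -1, 9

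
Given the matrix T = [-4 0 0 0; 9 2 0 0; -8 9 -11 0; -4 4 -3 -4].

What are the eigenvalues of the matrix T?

-11, -4, -4, 2

T is lower triangular, so its eigenvalues are the diagonal entries.
Diagonal: -4, 2, -11, -4.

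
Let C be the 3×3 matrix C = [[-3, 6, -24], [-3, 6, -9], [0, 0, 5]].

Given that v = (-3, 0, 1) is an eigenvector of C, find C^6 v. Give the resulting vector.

(-46875, 0, 15625)

First find the eigenvalue: Cv = (-15, 0, 5) = 5·(-3, 0, 1), so λ = 5.
Then C^6 v = λ^6·v = 5^6·(-3, 0, 1) = 15625·(-3, 0, 1) = (-46875, 0, 15625).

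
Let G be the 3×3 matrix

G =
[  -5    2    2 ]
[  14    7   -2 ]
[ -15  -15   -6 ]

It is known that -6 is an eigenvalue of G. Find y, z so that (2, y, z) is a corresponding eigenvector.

We need (G + 6I)v = 0.
G + 6I = [[1, 2, 2], [14, 13, -2], [-15, -15, 0]].
Row 1: (1)·2 + (2)·y + (2)·z = 0
Row 2: (14)·2 + (13)·y + (-2)·z = 0
Row 3: (-15)·2 + (-15)·y + (0)·z = 0
Solving gives y = -2, z = 1.
Check: G·(2, -2, 1) = (-12, 12, -6) = -6·(2, -2, 1).

-2, 1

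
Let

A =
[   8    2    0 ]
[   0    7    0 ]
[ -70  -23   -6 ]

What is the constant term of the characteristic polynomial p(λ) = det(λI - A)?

336

p(0) = det(0·I − A) = det(−A) = (−1)^3·det(A).
det(A) = -336, so p(0) = 336.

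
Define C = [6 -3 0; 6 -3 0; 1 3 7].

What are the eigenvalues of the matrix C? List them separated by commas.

The characteristic polynomial is p(lambda) = det(lambda·I - C).
Cofactor expansion gives p(lambda) = lambda^3 - 10·lambda^2 + 21·lambda.
Since p(7) = 0, lambda = 7 is a root.
Factor out (lambda - 7): p(lambda) = (lambda - 7)·(lambda^2 - 3·lambda).
The quadratic factors as lambda·(lambda - 3).
Eigenvalues: 0, 3, 7.

0, 3, 7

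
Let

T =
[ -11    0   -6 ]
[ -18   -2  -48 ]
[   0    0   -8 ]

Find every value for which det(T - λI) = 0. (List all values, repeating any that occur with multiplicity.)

The characteristic polynomial is p(λ) = det(λI - T).
Expanding the 3×3 determinant: p(λ) = λ^3 + 21λ^2 + 126λ + 176.
Rational-root test: λ = -2 gives p(-2) = 0.
Dividing by (λ + 2) leaves λ^2 + 19λ + 88.
The quadratic factors as (λ + 11)·(λ + 8).
Eigenvalues: -11, -8, -2.

-11, -8, -2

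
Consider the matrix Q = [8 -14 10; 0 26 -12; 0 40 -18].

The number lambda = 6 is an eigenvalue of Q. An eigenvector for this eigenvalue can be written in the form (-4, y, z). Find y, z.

3, 5

We need (Q - 6I)v = 0.
Q - 6I = [[2, -14, 10], [0, 20, -12], [0, 40, -24]].
Row 1: (2)·-4 + (-14)·y + (10)·z = 0
Row 2: (0)·-4 + (20)·y + (-12)·z = 0
Row 3: (0)·-4 + (40)·y + (-24)·z = 0
Solving gives y = 3, z = 5.
Check: Q·(-4, 3, 5) = (-24, 18, 30) = 6·(-4, 3, 5).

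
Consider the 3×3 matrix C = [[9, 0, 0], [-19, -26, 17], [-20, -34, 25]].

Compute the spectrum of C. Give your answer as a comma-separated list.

Set up det(λI - C) = 0.
Cofactor expansion gives p(λ) = λ^3 - 8λ^2 - 81λ + 648.
Rational-root test: λ = 8 gives p(8) = 0.
Factor out (λ - 8): p(λ) = (λ - 8)·(λ^2 - 81).
The quadratic factors as (λ + 9)·(λ - 9).
Eigenvalues: -9, 8, 9.

-9, 8, 9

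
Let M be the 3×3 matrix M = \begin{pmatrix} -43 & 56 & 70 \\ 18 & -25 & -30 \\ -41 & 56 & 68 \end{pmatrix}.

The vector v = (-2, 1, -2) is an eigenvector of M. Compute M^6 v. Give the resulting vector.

(-2, 1, -2)

First find the eigenvalue: Mv = (2, -1, 2) = -1·(-2, 1, -2), so λ = -1.
Then M^6 v = λ^6·v = (-1)^6·(-2, 1, -2) = 1·(-2, 1, -2) = (-2, 1, -2).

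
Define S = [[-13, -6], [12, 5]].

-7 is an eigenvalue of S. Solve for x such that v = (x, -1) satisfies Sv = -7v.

We need (S + 7I)v = 0.
S + 7I = [[-6, -6], [12, 12]].
Row 1: (-6)·x + (-6)·-1 = 0
Row 2: (12)·x + (12)·-1 = 0
Solving gives x = 1.
Check: S·(1, -1) = (-7, 7) = -7·(1, -1).

1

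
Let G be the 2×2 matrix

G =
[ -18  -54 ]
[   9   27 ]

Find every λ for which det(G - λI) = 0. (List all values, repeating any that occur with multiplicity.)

0, 9

det(G - tI) = (-18 - t)(27 - t) - (-54)·(9) = t^2 - 9t.
This factors as t·(t - 9) = 0.
Eigenvalues: 0, 9.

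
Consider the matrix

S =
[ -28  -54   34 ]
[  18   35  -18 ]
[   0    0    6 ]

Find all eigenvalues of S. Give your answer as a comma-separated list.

The characteristic polynomial is p(lambda) = det(lambda·I - S).
Expanding the 3×3 determinant: p(lambda) = lambda^3 - 13·lambda^2 + 34·lambda + 48.
Since p(8) = 0, lambda = 8 is a root.
Dividing by (lambda - 8) leaves lambda^2 - 5·lambda - 6.
The quadratic factors as (lambda + 1)·(lambda - 6).
Eigenvalues: -1, 6, 8.

-1, 6, 8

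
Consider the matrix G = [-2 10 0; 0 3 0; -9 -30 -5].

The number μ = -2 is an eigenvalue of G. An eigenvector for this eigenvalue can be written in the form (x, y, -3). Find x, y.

1, 0

We need (G + 2I)v = 0.
G + 2I = [[0, 10, 0], [0, 5, 0], [-9, -30, -3]].
Row 1: (0)·x + (10)·y + (0)·-3 = 0
Row 2: (0)·x + (5)·y + (0)·-3 = 0
Row 3: (-9)·x + (-30)·y + (-3)·-3 = 0
Solving gives x = 1, y = 0.
Check: G·(1, 0, -3) = (-2, 0, 6) = -2·(1, 0, -3).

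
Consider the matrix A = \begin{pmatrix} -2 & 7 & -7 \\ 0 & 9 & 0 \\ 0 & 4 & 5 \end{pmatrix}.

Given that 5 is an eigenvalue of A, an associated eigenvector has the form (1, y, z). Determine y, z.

0, -1

We need (A - 5I)v = 0.
A - 5I = [[-7, 7, -7], [0, 4, 0], [0, 4, 0]].
Row 1: (-7)·1 + (7)·y + (-7)·z = 0
Row 2: (0)·1 + (4)·y + (0)·z = 0
Row 3: (0)·1 + (4)·y + (0)·z = 0
Solving gives y = 0, z = -1.
Check: A·(1, 0, -1) = (5, 0, -5) = 5·(1, 0, -1).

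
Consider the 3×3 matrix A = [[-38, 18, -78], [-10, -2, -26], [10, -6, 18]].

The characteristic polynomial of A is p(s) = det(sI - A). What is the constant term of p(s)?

384

p(s) = s^3 + 22s^2 + 160s + 384.
The constant term is 384.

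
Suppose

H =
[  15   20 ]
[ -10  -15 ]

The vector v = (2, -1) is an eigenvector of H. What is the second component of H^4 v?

-625

First find the eigenvalue: Hv = (10, -5) = 5·(2, -1), so λ = 5.
Then H^4 v = λ^4·v = 5^4·(2, -1) = 625·(2, -1) = (1250, -625).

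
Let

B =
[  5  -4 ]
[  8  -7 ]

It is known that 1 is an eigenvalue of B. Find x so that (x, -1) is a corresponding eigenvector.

We need (B - 1I)v = 0.
B - 1I = [[4, -4], [8, -8]].
Row 1: (4)·x + (-4)·-1 = 0
Row 2: (8)·x + (-8)·-1 = 0
Solving gives x = -1.
Check: B·(-1, -1) = (-1, -1) = 1·(-1, -1).

-1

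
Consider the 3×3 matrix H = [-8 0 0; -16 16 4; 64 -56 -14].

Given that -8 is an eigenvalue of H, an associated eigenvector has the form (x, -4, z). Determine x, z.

-2, 16

We need (H + 8I)v = 0.
H + 8I = [[0, 0, 0], [-16, 24, 4], [64, -56, -6]].
Row 1: (0)·x + (0)·-4 + (0)·z = 0
Row 2: (-16)·x + (24)·-4 + (4)·z = 0
Row 3: (64)·x + (-56)·-4 + (-6)·z = 0
Solving gives x = -2, z = 16.
Check: H·(-2, -4, 16) = (16, 32, -128) = -8·(-2, -4, 16).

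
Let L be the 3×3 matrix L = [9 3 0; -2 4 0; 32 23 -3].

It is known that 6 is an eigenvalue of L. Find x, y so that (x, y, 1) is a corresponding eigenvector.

We need (L - 6I)v = 0.
L - 6I = [[3, 3, 0], [-2, -2, 0], [32, 23, -9]].
Row 1: (3)·x + (3)·y + (0)·1 = 0
Row 2: (-2)·x + (-2)·y + (0)·1 = 0
Row 3: (32)·x + (23)·y + (-9)·1 = 0
Solving gives x = 1, y = -1.
Check: L·(1, -1, 1) = (6, -6, 6) = 6·(1, -1, 1).

1, -1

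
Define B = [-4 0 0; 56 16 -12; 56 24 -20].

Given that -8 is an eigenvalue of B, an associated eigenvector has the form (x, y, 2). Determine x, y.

We need (B + 8I)v = 0.
B + 8I = [[4, 0, 0], [56, 24, -12], [56, 24, -12]].
Row 1: (4)·x + (0)·y + (0)·2 = 0
Row 2: (56)·x + (24)·y + (-12)·2 = 0
Row 3: (56)·x + (24)·y + (-12)·2 = 0
Solving gives x = 0, y = 1.
Check: B·(0, 1, 2) = (0, -8, -16) = -8·(0, 1, 2).

0, 1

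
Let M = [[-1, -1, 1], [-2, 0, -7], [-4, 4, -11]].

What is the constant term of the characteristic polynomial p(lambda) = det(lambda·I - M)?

42

p(0) = det(0·I − M) = det(−M) = (−1)^3·det(M).
det(M) = -42, so p(0) = 42.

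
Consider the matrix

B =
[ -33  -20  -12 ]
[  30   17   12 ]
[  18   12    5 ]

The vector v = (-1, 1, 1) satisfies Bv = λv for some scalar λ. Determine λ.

Compute Bv: B·(-1, 1, 1) = (1, -1, -1).
Since Bv = λv, compare component 1: 1 = λ·-1, so λ = -1.

-1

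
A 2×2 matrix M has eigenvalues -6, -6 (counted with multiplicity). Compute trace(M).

-12

trace(M) is the sum of the eigenvalues: (-6) + (-6) = -12.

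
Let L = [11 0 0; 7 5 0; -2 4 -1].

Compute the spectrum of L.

-1, 5, 11

L is lower triangular, so its eigenvalues are the diagonal entries.
Diagonal: 11, 5, -1.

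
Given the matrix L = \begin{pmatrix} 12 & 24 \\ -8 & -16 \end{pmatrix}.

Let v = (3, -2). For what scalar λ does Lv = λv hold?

Compute Lv: L·(3, -2) = (-12, 8).
Since Lv = λv, compare component 1: -12 = λ·3, so λ = -4.

-4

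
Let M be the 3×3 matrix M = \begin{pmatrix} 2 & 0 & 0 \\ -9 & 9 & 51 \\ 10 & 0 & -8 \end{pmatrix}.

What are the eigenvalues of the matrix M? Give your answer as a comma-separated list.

Set up det(tI - M) = 0.
Expanding the 3×3 determinant: p(t) = t^3 - 3t^2 - 70t + 144.
Rational-root test: t = 9 gives p(9) = 0.
Dividing by (t - 9) leaves t^2 + 6t - 16.
The quadratic factors as (t + 8)·(t - 2).
Eigenvalues: -8, 2, 9.

-8, 2, 9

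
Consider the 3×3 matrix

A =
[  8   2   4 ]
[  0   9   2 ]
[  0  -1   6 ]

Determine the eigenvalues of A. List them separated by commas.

7, 8, 8

Compute the characteristic polynomial p(s) = det(sI - A).
Expanding along the first row, p(s) = s^3 - 23s^2 + 176s - 448.
Rational-root test: s = 7 gives p(7) = 0.
Dividing by (s - 7) leaves s^2 - 16s + 64.
The quadratic factor is (s - 8)^2.
Eigenvalues: 7, 8, 8.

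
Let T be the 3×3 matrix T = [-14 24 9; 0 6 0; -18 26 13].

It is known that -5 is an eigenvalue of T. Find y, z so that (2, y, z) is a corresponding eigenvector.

We need (T + 5I)v = 0.
T + 5I = [[-9, 24, 9], [0, 11, 0], [-18, 26, 18]].
Row 1: (-9)·2 + (24)·y + (9)·z = 0
Row 2: (0)·2 + (11)·y + (0)·z = 0
Row 3: (-18)·2 + (26)·y + (18)·z = 0
Solving gives y = 0, z = 2.
Check: T·(2, 0, 2) = (-10, 0, -10) = -5·(2, 0, 2).

0, 2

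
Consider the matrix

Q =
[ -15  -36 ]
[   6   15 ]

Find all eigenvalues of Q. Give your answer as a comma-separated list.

det(Q - λI) = (-15 - λ)(15 - λ) - (-36)·(6) = λ^2 - 9.
This factors as (λ + 3)·(λ - 3) = 0.
Eigenvalues: -3, 3.

-3, 3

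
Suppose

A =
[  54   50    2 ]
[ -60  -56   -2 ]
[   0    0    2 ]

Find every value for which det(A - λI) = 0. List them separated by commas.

-6, 2, 4

The characteristic polynomial is p(r) = det(rI - A).
Cofactor expansion gives p(r) = r^3 - 28r + 48.
Try r = 2: p(2) = 0, so 2 is a root.
Dividing by (r - 2) leaves r^2 + 2r - 24.
The quadratic factors as (r + 6)·(r - 4).
Eigenvalues: -6, 2, 4.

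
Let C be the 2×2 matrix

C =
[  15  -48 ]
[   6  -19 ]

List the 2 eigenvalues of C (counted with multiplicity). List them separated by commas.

-3, -1

det(C - λI) = (15 - λ)(-19 - λ) - (-48)·(6) = λ^2 + 4λ + 3.
This factors as (λ + 3)·(λ + 1) = 0.
Eigenvalues: -3, -1.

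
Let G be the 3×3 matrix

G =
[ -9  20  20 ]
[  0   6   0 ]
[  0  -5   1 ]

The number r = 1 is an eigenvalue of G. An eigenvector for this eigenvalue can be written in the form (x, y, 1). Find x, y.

2, 0

We need (G - 1I)v = 0.
G - 1I = [[-10, 20, 20], [0, 5, 0], [0, -5, 0]].
Row 1: (-10)·x + (20)·y + (20)·1 = 0
Row 2: (0)·x + (5)·y + (0)·1 = 0
Row 3: (0)·x + (-5)·y + (0)·1 = 0
Solving gives x = 2, y = 0.
Check: G·(2, 0, 1) = (2, 0, 1) = 1·(2, 0, 1).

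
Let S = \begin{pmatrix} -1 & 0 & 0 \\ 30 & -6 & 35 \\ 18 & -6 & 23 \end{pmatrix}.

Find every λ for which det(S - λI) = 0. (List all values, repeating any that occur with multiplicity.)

-1, 8, 9

Compute the characteristic polynomial p(λ) = det(λI - S).
Cofactor expansion gives p(λ) = λ^3 - 16λ^2 + 55λ + 72.
Try λ = -1: p(-1) = 0, so -1 is a root.
Factor out (λ + 1): p(λ) = (λ + 1)·(λ^2 - 17λ + 72).
The quadratic factors as (λ - 8)·(λ - 9).
Eigenvalues: -1, 8, 9.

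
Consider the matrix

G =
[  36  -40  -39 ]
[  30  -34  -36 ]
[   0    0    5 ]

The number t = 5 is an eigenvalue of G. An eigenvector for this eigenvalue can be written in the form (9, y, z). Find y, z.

We need (G - 5I)v = 0.
G - 5I = [[31, -40, -39], [30, -39, -36], [0, 0, 0]].
Row 1: (31)·9 + (-40)·y + (-39)·z = 0
Row 2: (30)·9 + (-39)·y + (-36)·z = 0
Row 3: (0)·9 + (0)·y + (0)·z = 0
Solving gives y = 6, z = 1.
Check: G·(9, 6, 1) = (45, 30, 5) = 5·(9, 6, 1).

6, 1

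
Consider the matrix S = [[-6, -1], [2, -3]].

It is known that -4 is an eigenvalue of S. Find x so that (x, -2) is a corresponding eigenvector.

We need (S + 4I)v = 0.
S + 4I = [[-2, -1], [2, 1]].
Row 1: (-2)·x + (-1)·-2 = 0
Row 2: (2)·x + (1)·-2 = 0
Solving gives x = 1.
Check: S·(1, -2) = (-4, 8) = -4·(1, -2).

1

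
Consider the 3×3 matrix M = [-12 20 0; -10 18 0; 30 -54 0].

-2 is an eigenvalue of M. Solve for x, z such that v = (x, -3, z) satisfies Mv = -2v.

-6, 9

We need (M + 2I)v = 0.
M + 2I = [[-10, 20, 0], [-10, 20, 0], [30, -54, 2]].
Row 1: (-10)·x + (20)·-3 + (0)·z = 0
Row 2: (-10)·x + (20)·-3 + (0)·z = 0
Row 3: (30)·x + (-54)·-3 + (2)·z = 0
Solving gives x = -6, z = 9.
Check: M·(-6, -3, 9) = (12, 6, -18) = -2·(-6, -3, 9).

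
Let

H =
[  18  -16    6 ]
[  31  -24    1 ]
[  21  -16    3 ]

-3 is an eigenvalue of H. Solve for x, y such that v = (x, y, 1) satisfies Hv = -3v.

2, 3

We need (H + 3I)v = 0.
H + 3I = [[21, -16, 6], [31, -21, 1], [21, -16, 6]].
Row 1: (21)·x + (-16)·y + (6)·1 = 0
Row 2: (31)·x + (-21)·y + (1)·1 = 0
Row 3: (21)·x + (-16)·y + (6)·1 = 0
Solving gives x = 2, y = 3.
Check: H·(2, 3, 1) = (-6, -9, -3) = -3·(2, 3, 1).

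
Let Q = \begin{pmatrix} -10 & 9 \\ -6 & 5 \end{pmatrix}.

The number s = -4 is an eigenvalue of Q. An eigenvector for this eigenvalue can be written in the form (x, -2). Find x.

We need (Q + 4I)v = 0.
Q + 4I = [[-6, 9], [-6, 9]].
Row 1: (-6)·x + (9)·-2 = 0
Row 2: (-6)·x + (9)·-2 = 0
Solving gives x = -3.
Check: Q·(-3, -2) = (12, 8) = -4·(-3, -2).

-3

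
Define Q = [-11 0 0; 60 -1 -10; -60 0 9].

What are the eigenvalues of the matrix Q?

Set up det(μI - Q) = 0.
Expanding along the first row, p(μ) = μ^3 + 3μ^2 - 97μ - 99.
Rational-root test: μ = -1 gives p(-1) = 0.
Dividing by (μ + 1) leaves μ^2 + 2μ - 99.
The quadratic factors as (μ + 11)·(μ - 9).
Eigenvalues: -11, -1, 9.

-11, -1, 9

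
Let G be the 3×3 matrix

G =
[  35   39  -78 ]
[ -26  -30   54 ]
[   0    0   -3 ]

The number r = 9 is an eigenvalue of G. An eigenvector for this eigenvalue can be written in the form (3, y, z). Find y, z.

We need (G - 9I)v = 0.
G - 9I = [[26, 39, -78], [-26, -39, 54], [0, 0, -12]].
Row 1: (26)·3 + (39)·y + (-78)·z = 0
Row 2: (-26)·3 + (-39)·y + (54)·z = 0
Row 3: (0)·3 + (0)·y + (-12)·z = 0
Solving gives y = -2, z = 0.
Check: G·(3, -2, 0) = (27, -18, 0) = 9·(3, -2, 0).

-2, 0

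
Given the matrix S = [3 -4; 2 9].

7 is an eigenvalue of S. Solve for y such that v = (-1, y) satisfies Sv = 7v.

We need (S - 7I)v = 0.
S - 7I = [[-4, -4], [2, 2]].
Row 1: (-4)·-1 + (-4)·y = 0
Row 2: (2)·-1 + (2)·y = 0
Solving gives y = 1.
Check: S·(-1, 1) = (-7, 7) = 7·(-1, 1).

1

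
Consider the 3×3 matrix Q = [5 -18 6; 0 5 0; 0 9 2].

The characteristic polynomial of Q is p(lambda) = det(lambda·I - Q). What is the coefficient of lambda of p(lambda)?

45

p(lambda) = lambda^3 - 12·lambda^2 + 45·lambda - 50.
The coefficient of lambda is 45.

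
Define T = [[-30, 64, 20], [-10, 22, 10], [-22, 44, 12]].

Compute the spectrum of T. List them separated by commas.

-10, 2, 12

The characteristic polynomial is p(λ) = det(λI - T).
Expanding along the first row, p(λ) = λ^3 - 4λ^2 - 116λ + 240.
Since p(-10) = 0, λ = -10 is a root.
Factor out (λ + 10): p(λ) = (λ + 10)·(λ^2 - 14λ + 24).
The quadratic factors as (λ - 2)·(λ - 12).
Eigenvalues: -10, 2, 12.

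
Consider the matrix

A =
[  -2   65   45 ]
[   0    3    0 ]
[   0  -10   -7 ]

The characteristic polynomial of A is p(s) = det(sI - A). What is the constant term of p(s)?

-42

p(s) = s^3 + 6s^2 - 13s - 42.
The constant term is -42.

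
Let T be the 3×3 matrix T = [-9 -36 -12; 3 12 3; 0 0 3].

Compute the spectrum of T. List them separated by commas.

0, 3, 3

Set up det(λI - T) = 0.
Cofactor expansion gives p(λ) = λ^3 - 6λ^2 + 9λ.
Rational-root test: λ = 0 gives p(0) = 0.
Factor out λ: p(λ) = λ·(λ^2 - 6λ + 9).
The quadratic factor is (λ - 3)^2.
Eigenvalues: 0, 3, 3.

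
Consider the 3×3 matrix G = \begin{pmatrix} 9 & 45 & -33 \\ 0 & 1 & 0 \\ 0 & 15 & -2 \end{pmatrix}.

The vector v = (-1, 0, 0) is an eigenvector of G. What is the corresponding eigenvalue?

Compute Gv: G·(-1, 0, 0) = (-9, 0, 0).
Since Gv = λv, compare component 1: -9 = λ·-1, so λ = 9.

9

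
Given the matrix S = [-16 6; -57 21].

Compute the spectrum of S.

det(S - tI) = (-16 - t)(21 - t) - (6)·(-57) = t^2 - 5t + 6.
This factors as (t - 2)·(t - 3) = 0.
Eigenvalues: 2, 3.

2, 3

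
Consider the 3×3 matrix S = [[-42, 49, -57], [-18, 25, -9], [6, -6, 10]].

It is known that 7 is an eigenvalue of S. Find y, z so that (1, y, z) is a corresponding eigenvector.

1, 0

We need (S - 7I)v = 0.
S - 7I = [[-49, 49, -57], [-18, 18, -9], [6, -6, 3]].
Row 1: (-49)·1 + (49)·y + (-57)·z = 0
Row 2: (-18)·1 + (18)·y + (-9)·z = 0
Row 3: (6)·1 + (-6)·y + (3)·z = 0
Solving gives y = 1, z = 0.
Check: S·(1, 1, 0) = (7, 7, 0) = 7·(1, 1, 0).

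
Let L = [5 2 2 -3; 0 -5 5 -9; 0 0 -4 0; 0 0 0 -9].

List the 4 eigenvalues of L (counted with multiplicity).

-9, -5, -4, 5

L is upper triangular, so its eigenvalues are the diagonal entries.
Diagonal: 5, -5, -4, -9.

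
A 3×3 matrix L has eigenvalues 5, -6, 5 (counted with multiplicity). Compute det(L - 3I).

-36

If L has eigenvalues 5, -6, 5, then L - 3I has eigenvalues 2, -9, 2.
det(L - 3I) = (2) · (-9) · (2) = -36.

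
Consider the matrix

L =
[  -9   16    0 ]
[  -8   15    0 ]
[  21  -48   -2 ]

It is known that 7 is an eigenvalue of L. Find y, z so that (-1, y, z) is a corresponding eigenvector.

-1, 3

We need (L - 7I)v = 0.
L - 7I = [[-16, 16, 0], [-8, 8, 0], [21, -48, -9]].
Row 1: (-16)·-1 + (16)·y + (0)·z = 0
Row 2: (-8)·-1 + (8)·y + (0)·z = 0
Row 3: (21)·-1 + (-48)·y + (-9)·z = 0
Solving gives y = -1, z = 3.
Check: L·(-1, -1, 3) = (-7, -7, 21) = 7·(-1, -1, 3).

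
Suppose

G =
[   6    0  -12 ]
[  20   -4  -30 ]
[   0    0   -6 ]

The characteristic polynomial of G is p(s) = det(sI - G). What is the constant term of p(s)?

-144

p(s) = s^3 + 4s^2 - 36s - 144.
The constant term is -144.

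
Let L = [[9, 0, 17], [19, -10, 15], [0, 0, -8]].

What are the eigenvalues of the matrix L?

The characteristic polynomial is p(lambda) = det(lambda·I - L).
Expanding the 3×3 determinant: p(lambda) = lambda^3 + 9·lambda^2 - 82·lambda - 720.
Rational-root test: lambda = -8 gives p(-8) = 0.
Dividing by (lambda + 8) leaves lambda^2 + lambda - 90.
The quadratic factors as (lambda + 10)·(lambda - 9).
Eigenvalues: -10, -8, 9.

-10, -8, 9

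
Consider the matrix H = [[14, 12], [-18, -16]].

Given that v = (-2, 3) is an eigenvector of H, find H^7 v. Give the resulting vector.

(32768, -49152)

First find the eigenvalue: Hv = (8, -12) = -4·(-2, 3), so λ = -4.
Then H^7 v = λ^7·v = (-4)^7·(-2, 3) = -16384·(-2, 3) = (32768, -49152).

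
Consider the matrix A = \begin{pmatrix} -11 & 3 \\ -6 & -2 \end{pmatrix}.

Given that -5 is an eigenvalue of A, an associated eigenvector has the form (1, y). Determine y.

We need (A + 5I)v = 0.
A + 5I = [[-6, 3], [-6, 3]].
Row 1: (-6)·1 + (3)·y = 0
Row 2: (-6)·1 + (3)·y = 0
Solving gives y = 2.
Check: A·(1, 2) = (-5, -10) = -5·(1, 2).

2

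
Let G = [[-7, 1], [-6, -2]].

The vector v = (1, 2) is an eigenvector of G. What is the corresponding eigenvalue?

-5

Compute Gv: G·(1, 2) = (-5, -10).
Since Gv = λv, compare component 1: -5 = λ·1, so λ = -5.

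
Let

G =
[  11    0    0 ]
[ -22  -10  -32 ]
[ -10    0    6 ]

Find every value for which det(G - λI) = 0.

Set up det(λI - G) = 0.
Cofactor expansion gives p(λ) = λ^3 - 7λ^2 - 104λ + 660.
Try λ = -10: p(-10) = 0, so -10 is a root.
Factor out (λ + 10): p(λ) = (λ + 10)·(λ^2 - 17λ + 66).
The quadratic factors as (λ - 6)·(λ - 11).
Eigenvalues: -10, 6, 11.

-10, 6, 11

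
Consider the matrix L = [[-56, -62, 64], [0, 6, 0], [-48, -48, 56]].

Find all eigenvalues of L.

Set up det(λI - L) = 0.
Expanding the 3×3 determinant: p(λ) = λ^3 - 6λ^2 - 64λ + 384.
Try λ = -8: p(-8) = 0, so -8 is a root.
Factor out (λ + 8): p(λ) = (λ + 8)·(λ^2 - 14λ + 48).
The quadratic factors as (λ - 6)·(λ - 8).
Eigenvalues: -8, 6, 8.

-8, 6, 8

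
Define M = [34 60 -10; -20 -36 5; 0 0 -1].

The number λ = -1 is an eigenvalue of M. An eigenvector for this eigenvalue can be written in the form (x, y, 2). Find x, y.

4, -2

We need (M + 1I)v = 0.
M + 1I = [[35, 60, -10], [-20, -35, 5], [0, 0, 0]].
Row 1: (35)·x + (60)·y + (-10)·2 = 0
Row 2: (-20)·x + (-35)·y + (5)·2 = 0
Row 3: (0)·x + (0)·y + (0)·2 = 0
Solving gives x = 4, y = -2.
Check: M·(4, -2, 2) = (-4, 2, -2) = -1·(4, -2, 2).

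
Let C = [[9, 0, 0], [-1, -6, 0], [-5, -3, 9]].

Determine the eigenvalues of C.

C is lower triangular, so its eigenvalues are the diagonal entries.
Diagonal: 9, -6, 9.

-6, 9, 9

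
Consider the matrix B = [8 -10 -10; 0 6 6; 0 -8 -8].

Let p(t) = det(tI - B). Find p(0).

p(0) = det(0·I − B) = det(−B) = (−1)^3·det(B).
det(B) = 0, so p(0) = 0.

0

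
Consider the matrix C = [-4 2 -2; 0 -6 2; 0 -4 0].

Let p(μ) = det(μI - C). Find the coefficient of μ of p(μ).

32

p(μ) = μ^3 + 10μ^2 + 32μ + 32.
The coefficient of μ is 32.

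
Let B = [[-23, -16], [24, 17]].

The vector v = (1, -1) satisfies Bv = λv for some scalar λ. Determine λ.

Compute Bv: B·(1, -1) = (-7, 7).
Since Bv = λv, compare component 1: -7 = λ·1, so λ = -7.

-7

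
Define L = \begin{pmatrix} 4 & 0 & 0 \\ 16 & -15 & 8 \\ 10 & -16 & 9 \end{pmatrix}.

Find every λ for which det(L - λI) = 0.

The characteristic polynomial is p(λ) = det(λI - L).
Expanding along the first row, p(λ) = λ^3 + 2λ^2 - 31λ + 28.
Try λ = 1: p(1) = 0, so 1 is a root.
Factor out (λ - 1): p(λ) = (λ - 1)·(λ^2 + 3λ - 28).
The quadratic factors as (λ + 7)·(λ - 4).
Eigenvalues: -7, 1, 4.

-7, 1, 4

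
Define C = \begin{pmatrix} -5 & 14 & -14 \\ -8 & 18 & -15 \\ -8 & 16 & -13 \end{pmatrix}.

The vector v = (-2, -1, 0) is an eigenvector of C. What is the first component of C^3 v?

-16

First find the eigenvalue: Cv = (-4, -2, 0) = 2·(-2, -1, 0), so λ = 2.
Then C^3 v = λ^3·v = 2^3·(-2, -1, 0) = 8·(-2, -1, 0) = (-16, -8, 0).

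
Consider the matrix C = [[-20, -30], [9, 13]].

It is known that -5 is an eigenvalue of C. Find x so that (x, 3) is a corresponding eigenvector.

-6

We need (C + 5I)v = 0.
C + 5I = [[-15, -30], [9, 18]].
Row 1: (-15)·x + (-30)·3 = 0
Row 2: (9)·x + (18)·3 = 0
Solving gives x = -6.
Check: C·(-6, 3) = (30, -15) = -5·(-6, 3).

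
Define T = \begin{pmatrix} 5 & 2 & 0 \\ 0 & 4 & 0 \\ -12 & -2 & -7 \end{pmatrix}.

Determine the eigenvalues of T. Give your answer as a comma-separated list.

The characteristic polynomial is p(μ) = det(μI - T).
Expanding the 3×3 determinant: p(μ) = μ^3 - 2μ^2 - 43μ + 140.
Try μ = 4: p(4) = 0, so 4 is a root.
Factor out (μ - 4): p(μ) = (μ - 4)·(μ^2 + 2μ - 35).
The quadratic factors as (μ + 7)·(μ - 5).
Eigenvalues: -7, 4, 5.

-7, 4, 5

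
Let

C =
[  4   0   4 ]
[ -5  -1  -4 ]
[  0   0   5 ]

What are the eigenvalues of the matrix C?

Set up det(rI - C) = 0.
Cofactor expansion gives p(r) = r^3 - 8r^2 + 11r + 20.
Rational-root test: r = -1 gives p(-1) = 0.
Dividing by (r + 1) leaves r^2 - 9r + 20.
The quadratic factors as (r - 4)·(r - 5).
Eigenvalues: -1, 4, 5.

-1, 4, 5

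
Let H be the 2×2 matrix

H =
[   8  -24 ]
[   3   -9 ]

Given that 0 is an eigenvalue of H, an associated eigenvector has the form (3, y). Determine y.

We need (H)v = 0.
H = [[8, -24], [3, -9]].
Row 1: (8)·3 + (-24)·y = 0
Row 2: (3)·3 + (-9)·y = 0
Solving gives y = 1.
Check: H·(3, 1) = (0, 0) = 0·(3, 1).

1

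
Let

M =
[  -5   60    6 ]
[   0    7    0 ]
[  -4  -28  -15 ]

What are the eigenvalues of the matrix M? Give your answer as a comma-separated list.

The characteristic polynomial is p(t) = det(tI - M).
Expanding the 3×3 determinant: p(t) = t^3 + 13t^2 - 41t - 693.
Since p(-11) = 0, t = -11 is a root.
Factor out (t + 11): p(t) = (t + 11)·(t^2 + 2t - 63).
The quadratic factors as (t + 9)·(t - 7).
Eigenvalues: -11, -9, 7.

-11, -9, 7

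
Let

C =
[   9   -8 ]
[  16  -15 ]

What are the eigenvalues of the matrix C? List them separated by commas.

-7, 1

det(C - lambda·I) = (9 - lambda)(-15 - lambda) - (-8)·(16) = lambda^2 + 6·lambda - 7.
This factors as (lambda + 7)·(lambda - 1) = 0.
Eigenvalues: -7, 1.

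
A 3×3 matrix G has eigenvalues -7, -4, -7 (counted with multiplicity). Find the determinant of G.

det(G) is the product of the eigenvalues: (-7) · (-4) · (-7) = -196.

-196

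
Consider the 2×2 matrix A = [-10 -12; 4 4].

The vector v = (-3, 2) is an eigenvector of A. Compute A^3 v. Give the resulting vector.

First find the eigenvalue: Av = (6, -4) = -2·(-3, 2), so λ = -2.
Then A^3 v = λ^3·v = (-2)^3·(-3, 2) = -8·(-3, 2) = (24, -16).

(24, -16)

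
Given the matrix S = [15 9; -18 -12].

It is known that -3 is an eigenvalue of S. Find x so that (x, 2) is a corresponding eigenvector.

-1

We need (S + 3I)v = 0.
S + 3I = [[18, 9], [-18, -9]].
Row 1: (18)·x + (9)·2 = 0
Row 2: (-18)·x + (-9)·2 = 0
Solving gives x = -1.
Check: S·(-1, 2) = (3, -6) = -3·(-1, 2).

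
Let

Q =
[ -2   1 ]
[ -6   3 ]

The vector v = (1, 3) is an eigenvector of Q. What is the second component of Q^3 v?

3

First find the eigenvalue: Qv = (1, 3) = 1·(1, 3), so λ = 1.
Then Q^3 v = λ^3·v = 1^3·(1, 3) = 1·(1, 3) = (1, 3).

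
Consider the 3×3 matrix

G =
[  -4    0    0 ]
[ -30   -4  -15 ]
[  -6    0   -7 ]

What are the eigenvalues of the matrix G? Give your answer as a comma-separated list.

Set up det(tI - G) = 0.
Expanding along the first row, p(t) = t^3 + 15t^2 + 72t + 112.
Since p(-4) = 0, t = -4 is a root.
Dividing by (t + 4) leaves t^2 + 11t + 28.
The quadratic factors as (t + 7)·(t + 4).
Eigenvalues: -7, -4, -4.

-7, -4, -4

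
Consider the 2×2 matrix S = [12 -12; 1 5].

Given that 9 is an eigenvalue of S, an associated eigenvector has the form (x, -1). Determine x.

We need (S - 9I)v = 0.
S - 9I = [[3, -12], [1, -4]].
Row 1: (3)·x + (-12)·-1 = 0
Row 2: (1)·x + (-4)·-1 = 0
Solving gives x = -4.
Check: S·(-4, -1) = (-36, -9) = 9·(-4, -1).

-4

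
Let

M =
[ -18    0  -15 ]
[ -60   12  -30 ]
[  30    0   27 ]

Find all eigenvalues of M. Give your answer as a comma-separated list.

Set up det(λI - M) = 0.
Expanding the 3×3 determinant: p(λ) = λ^3 - 21λ^2 + 72λ + 432.
Since p(-3) = 0, λ = -3 is a root.
Dividing by (λ + 3) leaves λ^2 - 24λ + 144.
The quadratic factor is (λ - 12)^2.
Eigenvalues: -3, 12, 12.

-3, 12, 12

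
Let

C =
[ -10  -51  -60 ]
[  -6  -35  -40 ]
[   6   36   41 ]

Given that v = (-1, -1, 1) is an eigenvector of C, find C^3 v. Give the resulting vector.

First find the eigenvalue: Cv = (1, 1, -1) = -1·(-1, -1, 1), so λ = -1.
Then C^3 v = λ^3·v = (-1)^3·(-1, -1, 1) = -1·(-1, -1, 1) = (1, 1, -1).

(1, 1, -1)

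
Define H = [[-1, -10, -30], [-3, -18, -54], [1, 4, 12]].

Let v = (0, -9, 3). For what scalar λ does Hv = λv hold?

Compute Hv: H·(0, -9, 3) = (0, 0, 0).
Since Hv = λv, compare component 2: 0 = λ·-9, so λ = 0.

0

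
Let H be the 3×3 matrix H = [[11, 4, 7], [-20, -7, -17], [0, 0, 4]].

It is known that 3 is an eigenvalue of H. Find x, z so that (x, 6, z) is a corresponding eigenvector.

We need (H - 3I)v = 0.
H - 3I = [[8, 4, 7], [-20, -10, -17], [0, 0, 1]].
Row 1: (8)·x + (4)·6 + (7)·z = 0
Row 2: (-20)·x + (-10)·6 + (-17)·z = 0
Row 3: (0)·x + (0)·6 + (1)·z = 0
Solving gives x = -3, z = 0.
Check: H·(-3, 6, 0) = (-9, 18, 0) = 3·(-3, 6, 0).

-3, 0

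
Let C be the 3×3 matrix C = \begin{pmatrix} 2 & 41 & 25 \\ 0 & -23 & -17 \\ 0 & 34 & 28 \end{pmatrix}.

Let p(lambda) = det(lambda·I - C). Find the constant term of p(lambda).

132

p(lambda) = lambda^3 - 7·lambda^2 - 56·lambda + 132.
The constant term is 132.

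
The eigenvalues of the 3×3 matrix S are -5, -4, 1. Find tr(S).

-8

trace(S) is the sum of the eigenvalues: (-5) + (-4) + (1) = -8.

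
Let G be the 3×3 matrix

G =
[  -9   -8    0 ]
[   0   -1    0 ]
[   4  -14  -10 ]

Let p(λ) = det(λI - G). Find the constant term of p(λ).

90

p(λ) = λ^3 + 20λ^2 + 109λ + 90.
The constant term is 90.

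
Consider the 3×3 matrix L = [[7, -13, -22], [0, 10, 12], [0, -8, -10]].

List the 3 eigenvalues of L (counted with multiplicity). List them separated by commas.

Set up det(lambda·I - L) = 0.
Expanding along the first row, p(lambda) = lambda^3 - 7·lambda^2 - 4·lambda + 28.
Rational-root test: lambda = -2 gives p(-2) = 0.
Factor out (lambda + 2): p(lambda) = (lambda + 2)·(lambda^2 - 9·lambda + 14).
The quadratic factors as (lambda - 2)·(lambda - 7).
Eigenvalues: -2, 2, 7.

-2, 2, 7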